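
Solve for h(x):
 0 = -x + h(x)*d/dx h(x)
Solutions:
 h(x) = -sqrt(C1 + x^2)
 h(x) = sqrt(C1 + x^2)


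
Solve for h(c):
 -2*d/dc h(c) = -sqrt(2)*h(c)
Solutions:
 h(c) = C1*exp(sqrt(2)*c/2)


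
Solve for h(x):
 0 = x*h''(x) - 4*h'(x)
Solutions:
 h(x) = C1 + C2*x^5


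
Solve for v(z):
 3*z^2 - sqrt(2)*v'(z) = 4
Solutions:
 v(z) = C1 + sqrt(2)*z^3/2 - 2*sqrt(2)*z


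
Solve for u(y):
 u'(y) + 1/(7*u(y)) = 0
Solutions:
 u(y) = -sqrt(C1 - 14*y)/7
 u(y) = sqrt(C1 - 14*y)/7


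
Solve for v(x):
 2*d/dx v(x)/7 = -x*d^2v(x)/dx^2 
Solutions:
 v(x) = C1 + C2*x^(5/7)


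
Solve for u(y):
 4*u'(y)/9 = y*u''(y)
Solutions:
 u(y) = C1 + C2*y^(13/9)


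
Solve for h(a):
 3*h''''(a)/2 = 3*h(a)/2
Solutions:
 h(a) = C1*exp(-a) + C2*exp(a) + C3*sin(a) + C4*cos(a)


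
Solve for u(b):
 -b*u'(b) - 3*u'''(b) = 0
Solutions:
 u(b) = C1 + Integral(C2*airyai(-3^(2/3)*b/3) + C3*airybi(-3^(2/3)*b/3), b)


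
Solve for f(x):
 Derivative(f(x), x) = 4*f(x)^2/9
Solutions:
 f(x) = -9/(C1 + 4*x)


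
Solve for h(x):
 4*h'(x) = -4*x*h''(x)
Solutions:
 h(x) = C1 + C2*log(x)


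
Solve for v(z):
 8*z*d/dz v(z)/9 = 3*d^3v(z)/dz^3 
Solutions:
 v(z) = C1 + Integral(C2*airyai(2*z/3) + C3*airybi(2*z/3), z)


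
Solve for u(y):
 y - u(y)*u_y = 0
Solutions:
 u(y) = -sqrt(C1 + y^2)
 u(y) = sqrt(C1 + y^2)


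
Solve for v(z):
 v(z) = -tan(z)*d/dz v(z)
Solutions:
 v(z) = C1/sin(z)


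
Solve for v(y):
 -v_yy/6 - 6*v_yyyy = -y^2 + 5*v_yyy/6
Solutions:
 v(y) = C1 + C2*y + y^4/2 - 10*y^3 - 66*y^2 + (C3*sin(sqrt(119)*y/72) + C4*cos(sqrt(119)*y/72))*exp(-5*y/72)


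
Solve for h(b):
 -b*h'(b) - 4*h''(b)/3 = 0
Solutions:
 h(b) = C1 + C2*erf(sqrt(6)*b/4)


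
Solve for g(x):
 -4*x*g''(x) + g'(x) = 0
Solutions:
 g(x) = C1 + C2*x^(5/4)


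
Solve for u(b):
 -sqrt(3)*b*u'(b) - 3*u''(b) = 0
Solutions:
 u(b) = C1 + C2*erf(sqrt(2)*3^(3/4)*b/6)


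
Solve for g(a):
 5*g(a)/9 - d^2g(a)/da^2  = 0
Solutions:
 g(a) = C1*exp(-sqrt(5)*a/3) + C2*exp(sqrt(5)*a/3)


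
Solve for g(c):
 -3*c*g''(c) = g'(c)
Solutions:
 g(c) = C1 + C2*c^(2/3)


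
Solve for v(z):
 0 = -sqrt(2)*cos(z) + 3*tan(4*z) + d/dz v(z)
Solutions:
 v(z) = C1 + 3*log(cos(4*z))/4 + sqrt(2)*sin(z)


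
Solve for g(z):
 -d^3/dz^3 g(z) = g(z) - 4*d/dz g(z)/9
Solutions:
 g(z) = C1*exp(z*(8*18^(1/3)/(sqrt(58281) + 243)^(1/3) + 12^(1/3)*(sqrt(58281) + 243)^(1/3))/36)*sin(2^(1/3)*3^(1/6)*z*(-2^(1/3)*3^(2/3)*(sqrt(58281) + 243)^(1/3) + 24/(sqrt(58281) + 243)^(1/3))/36) + C2*exp(z*(8*18^(1/3)/(sqrt(58281) + 243)^(1/3) + 12^(1/3)*(sqrt(58281) + 243)^(1/3))/36)*cos(2^(1/3)*3^(1/6)*z*(-2^(1/3)*3^(2/3)*(sqrt(58281) + 243)^(1/3) + 24/(sqrt(58281) + 243)^(1/3))/36) + C3*exp(-z*(8*18^(1/3)/(sqrt(58281) + 243)^(1/3) + 12^(1/3)*(sqrt(58281) + 243)^(1/3))/18)


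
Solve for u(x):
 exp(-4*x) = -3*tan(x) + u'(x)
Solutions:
 u(x) = C1 + 3*log(tan(x)^2 + 1)/2 - exp(-4*x)/4


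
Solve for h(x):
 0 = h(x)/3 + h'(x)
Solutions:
 h(x) = C1*exp(-x/3)


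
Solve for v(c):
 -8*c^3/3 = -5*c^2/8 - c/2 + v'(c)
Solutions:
 v(c) = C1 - 2*c^4/3 + 5*c^3/24 + c^2/4


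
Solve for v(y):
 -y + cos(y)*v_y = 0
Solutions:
 v(y) = C1 + Integral(y/cos(y), y)


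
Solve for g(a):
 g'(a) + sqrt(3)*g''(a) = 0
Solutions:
 g(a) = C1 + C2*exp(-sqrt(3)*a/3)


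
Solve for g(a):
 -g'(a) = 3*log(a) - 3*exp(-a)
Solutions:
 g(a) = C1 - 3*a*log(a) + 3*a - 3*exp(-a)


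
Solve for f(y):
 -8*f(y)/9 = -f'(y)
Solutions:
 f(y) = C1*exp(8*y/9)


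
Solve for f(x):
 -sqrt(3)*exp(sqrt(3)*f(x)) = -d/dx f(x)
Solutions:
 f(x) = sqrt(3)*(2*log(-1/(C1 + sqrt(3)*x)) - log(3))/6


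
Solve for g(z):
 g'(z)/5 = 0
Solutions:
 g(z) = C1


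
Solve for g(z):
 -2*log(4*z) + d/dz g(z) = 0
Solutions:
 g(z) = C1 + 2*z*log(z) - 2*z + z*log(16)


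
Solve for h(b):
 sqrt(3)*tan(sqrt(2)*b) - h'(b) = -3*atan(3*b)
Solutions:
 h(b) = C1 + 3*b*atan(3*b) - log(9*b^2 + 1)/2 - sqrt(6)*log(cos(sqrt(2)*b))/2


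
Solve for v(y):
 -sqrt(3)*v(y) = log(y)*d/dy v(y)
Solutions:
 v(y) = C1*exp(-sqrt(3)*li(y))


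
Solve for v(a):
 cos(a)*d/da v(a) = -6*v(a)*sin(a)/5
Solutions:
 v(a) = C1*cos(a)^(6/5)


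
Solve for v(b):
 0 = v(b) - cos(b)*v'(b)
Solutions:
 v(b) = C1*sqrt(sin(b) + 1)/sqrt(sin(b) - 1)


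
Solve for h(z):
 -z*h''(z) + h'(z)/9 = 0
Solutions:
 h(z) = C1 + C2*z^(10/9)


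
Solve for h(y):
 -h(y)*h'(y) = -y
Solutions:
 h(y) = -sqrt(C1 + y^2)
 h(y) = sqrt(C1 + y^2)


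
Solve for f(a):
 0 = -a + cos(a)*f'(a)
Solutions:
 f(a) = C1 + Integral(a/cos(a), a)


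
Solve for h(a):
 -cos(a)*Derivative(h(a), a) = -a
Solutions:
 h(a) = C1 + Integral(a/cos(a), a)


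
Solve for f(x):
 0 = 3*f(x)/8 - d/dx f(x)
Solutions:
 f(x) = C1*exp(3*x/8)


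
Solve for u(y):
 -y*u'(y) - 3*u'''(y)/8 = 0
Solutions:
 u(y) = C1 + Integral(C2*airyai(-2*3^(2/3)*y/3) + C3*airybi(-2*3^(2/3)*y/3), y)


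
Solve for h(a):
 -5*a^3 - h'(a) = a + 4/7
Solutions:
 h(a) = C1 - 5*a^4/4 - a^2/2 - 4*a/7


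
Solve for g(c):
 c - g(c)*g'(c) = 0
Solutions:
 g(c) = -sqrt(C1 + c^2)
 g(c) = sqrt(C1 + c^2)


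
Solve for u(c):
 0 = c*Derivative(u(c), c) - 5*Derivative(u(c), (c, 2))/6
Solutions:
 u(c) = C1 + C2*erfi(sqrt(15)*c/5)


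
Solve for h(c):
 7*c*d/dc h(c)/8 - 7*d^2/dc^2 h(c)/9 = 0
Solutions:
 h(c) = C1 + C2*erfi(3*c/4)


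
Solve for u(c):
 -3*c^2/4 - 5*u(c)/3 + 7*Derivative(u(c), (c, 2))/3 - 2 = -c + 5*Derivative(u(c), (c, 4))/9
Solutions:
 u(c) = C1*exp(-sqrt(10)*c*sqrt(21 - sqrt(141))/10) + C2*exp(sqrt(10)*c*sqrt(21 - sqrt(141))/10) + C3*exp(-sqrt(10)*c*sqrt(sqrt(141) + 21)/10) + C4*exp(sqrt(10)*c*sqrt(sqrt(141) + 21)/10) - 9*c^2/20 + 3*c/5 - 123/50


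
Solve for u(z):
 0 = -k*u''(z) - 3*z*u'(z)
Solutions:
 u(z) = C1 + C2*sqrt(k)*erf(sqrt(6)*z*sqrt(1/k)/2)


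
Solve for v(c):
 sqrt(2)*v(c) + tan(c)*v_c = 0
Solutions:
 v(c) = C1/sin(c)^(sqrt(2))


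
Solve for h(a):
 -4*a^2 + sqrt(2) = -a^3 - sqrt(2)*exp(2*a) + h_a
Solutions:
 h(a) = C1 + a^4/4 - 4*a^3/3 + sqrt(2)*a + sqrt(2)*exp(2*a)/2


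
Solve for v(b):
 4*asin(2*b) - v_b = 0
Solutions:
 v(b) = C1 + 4*b*asin(2*b) + 2*sqrt(1 - 4*b^2)


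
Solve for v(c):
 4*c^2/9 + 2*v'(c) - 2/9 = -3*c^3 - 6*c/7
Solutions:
 v(c) = C1 - 3*c^4/8 - 2*c^3/27 - 3*c^2/14 + c/9


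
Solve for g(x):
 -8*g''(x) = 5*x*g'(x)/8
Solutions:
 g(x) = C1 + C2*erf(sqrt(10)*x/16)


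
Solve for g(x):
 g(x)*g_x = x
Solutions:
 g(x) = -sqrt(C1 + x^2)
 g(x) = sqrt(C1 + x^2)


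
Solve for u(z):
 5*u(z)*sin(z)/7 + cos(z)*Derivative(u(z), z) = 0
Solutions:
 u(z) = C1*cos(z)^(5/7)


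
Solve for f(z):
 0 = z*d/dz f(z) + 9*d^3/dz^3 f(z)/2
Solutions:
 f(z) = C1 + Integral(C2*airyai(-6^(1/3)*z/3) + C3*airybi(-6^(1/3)*z/3), z)


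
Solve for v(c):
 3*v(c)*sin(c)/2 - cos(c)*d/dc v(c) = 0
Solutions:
 v(c) = C1/cos(c)^(3/2)


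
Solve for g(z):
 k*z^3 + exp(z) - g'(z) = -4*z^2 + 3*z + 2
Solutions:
 g(z) = C1 + k*z^4/4 + 4*z^3/3 - 3*z^2/2 - 2*z + exp(z)


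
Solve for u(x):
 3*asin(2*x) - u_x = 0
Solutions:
 u(x) = C1 + 3*x*asin(2*x) + 3*sqrt(1 - 4*x^2)/2


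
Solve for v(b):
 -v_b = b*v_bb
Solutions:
 v(b) = C1 + C2*log(b)


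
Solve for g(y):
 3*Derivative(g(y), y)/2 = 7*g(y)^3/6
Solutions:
 g(y) = -3*sqrt(2)*sqrt(-1/(C1 + 7*y))/2
 g(y) = 3*sqrt(2)*sqrt(-1/(C1 + 7*y))/2


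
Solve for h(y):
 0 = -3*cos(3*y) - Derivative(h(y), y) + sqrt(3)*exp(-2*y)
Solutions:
 h(y) = C1 - sin(3*y) - sqrt(3)*exp(-2*y)/2


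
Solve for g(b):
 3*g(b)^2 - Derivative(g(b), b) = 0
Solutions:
 g(b) = -1/(C1 + 3*b)


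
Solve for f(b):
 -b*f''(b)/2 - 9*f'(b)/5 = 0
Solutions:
 f(b) = C1 + C2/b^(13/5)


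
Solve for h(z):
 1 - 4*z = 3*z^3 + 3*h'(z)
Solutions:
 h(z) = C1 - z^4/4 - 2*z^2/3 + z/3


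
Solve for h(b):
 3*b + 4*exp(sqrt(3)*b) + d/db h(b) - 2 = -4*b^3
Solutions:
 h(b) = C1 - b^4 - 3*b^2/2 + 2*b - 4*sqrt(3)*exp(sqrt(3)*b)/3


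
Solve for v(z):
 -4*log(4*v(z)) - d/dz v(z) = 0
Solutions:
 Integral(1/(log(_y) + 2*log(2)), (_y, v(z)))/4 = C1 - z


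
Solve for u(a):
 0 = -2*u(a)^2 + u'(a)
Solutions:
 u(a) = -1/(C1 + 2*a)


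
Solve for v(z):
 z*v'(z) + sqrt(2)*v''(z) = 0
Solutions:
 v(z) = C1 + C2*erf(2^(1/4)*z/2)


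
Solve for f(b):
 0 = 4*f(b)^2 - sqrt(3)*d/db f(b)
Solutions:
 f(b) = -3/(C1 + 4*sqrt(3)*b)


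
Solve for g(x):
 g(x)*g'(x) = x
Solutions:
 g(x) = -sqrt(C1 + x^2)
 g(x) = sqrt(C1 + x^2)


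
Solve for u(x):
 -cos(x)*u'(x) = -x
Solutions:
 u(x) = C1 + Integral(x/cos(x), x)


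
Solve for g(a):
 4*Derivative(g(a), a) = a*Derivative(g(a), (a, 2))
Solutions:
 g(a) = C1 + C2*a^5


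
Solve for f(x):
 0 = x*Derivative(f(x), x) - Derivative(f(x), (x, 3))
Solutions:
 f(x) = C1 + Integral(C2*airyai(x) + C3*airybi(x), x)


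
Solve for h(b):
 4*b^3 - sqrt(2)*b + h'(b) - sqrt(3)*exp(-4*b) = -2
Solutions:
 h(b) = C1 - b^4 + sqrt(2)*b^2/2 - 2*b - sqrt(3)*exp(-4*b)/4


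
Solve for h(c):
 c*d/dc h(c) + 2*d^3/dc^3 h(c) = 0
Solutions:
 h(c) = C1 + Integral(C2*airyai(-2^(2/3)*c/2) + C3*airybi(-2^(2/3)*c/2), c)


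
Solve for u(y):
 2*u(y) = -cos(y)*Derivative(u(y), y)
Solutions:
 u(y) = C1*(sin(y) - 1)/(sin(y) + 1)


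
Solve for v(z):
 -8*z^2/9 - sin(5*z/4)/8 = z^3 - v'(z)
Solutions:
 v(z) = C1 + z^4/4 + 8*z^3/27 - cos(5*z/4)/10


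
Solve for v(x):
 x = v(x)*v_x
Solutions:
 v(x) = -sqrt(C1 + x^2)
 v(x) = sqrt(C1 + x^2)


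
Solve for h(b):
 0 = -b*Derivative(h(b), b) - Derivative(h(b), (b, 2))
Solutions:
 h(b) = C1 + C2*erf(sqrt(2)*b/2)


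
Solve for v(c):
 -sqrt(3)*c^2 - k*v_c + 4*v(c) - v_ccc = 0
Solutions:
 v(c) = C1*exp(c*(-k/(3*(sqrt(k^3/27 + 4) + 2)^(1/3)) + (sqrt(k^3/27 + 4) + 2)^(1/3))) + C2*exp(c*(-4*k/((-1 + sqrt(3)*I)*(sqrt(k^3/27 + 4) + 2)^(1/3)) - 3*(sqrt(k^3/27 + 4) + 2)^(1/3) + 3*sqrt(3)*I*(sqrt(k^3/27 + 4) + 2)^(1/3))/6) + C3*exp(c*(4*k/((1 + sqrt(3)*I)*(sqrt(k^3/27 + 4) + 2)^(1/3)) - 3*(sqrt(k^3/27 + 4) + 2)^(1/3) - 3*sqrt(3)*I*(sqrt(k^3/27 + 4) + 2)^(1/3))/6) + sqrt(3)*c^2/4 + sqrt(3)*c*k/8 + sqrt(3)*k^2/32


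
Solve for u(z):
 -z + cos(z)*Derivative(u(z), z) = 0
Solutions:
 u(z) = C1 + Integral(z/cos(z), z)


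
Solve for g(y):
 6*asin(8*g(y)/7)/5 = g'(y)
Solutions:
 Integral(1/asin(8*_y/7), (_y, g(y))) = C1 + 6*y/5


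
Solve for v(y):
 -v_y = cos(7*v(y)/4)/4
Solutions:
 y/4 - 2*log(sin(7*v(y)/4) - 1)/7 + 2*log(sin(7*v(y)/4) + 1)/7 = C1


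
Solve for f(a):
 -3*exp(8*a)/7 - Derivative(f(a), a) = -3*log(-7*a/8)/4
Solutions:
 f(a) = C1 + 3*a*log(-a)/4 + 3*a*(-3*log(2) - 1 + log(7))/4 - 3*exp(8*a)/56


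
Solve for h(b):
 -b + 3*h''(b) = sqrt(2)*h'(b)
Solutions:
 h(b) = C1 + C2*exp(sqrt(2)*b/3) - sqrt(2)*b^2/4 - 3*b/2


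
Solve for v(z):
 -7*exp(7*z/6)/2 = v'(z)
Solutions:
 v(z) = C1 - 3*exp(7*z/6)


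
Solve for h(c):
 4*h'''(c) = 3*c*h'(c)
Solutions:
 h(c) = C1 + Integral(C2*airyai(6^(1/3)*c/2) + C3*airybi(6^(1/3)*c/2), c)


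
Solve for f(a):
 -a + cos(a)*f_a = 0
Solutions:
 f(a) = C1 + Integral(a/cos(a), a)


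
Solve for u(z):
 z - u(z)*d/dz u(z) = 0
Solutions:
 u(z) = -sqrt(C1 + z^2)
 u(z) = sqrt(C1 + z^2)


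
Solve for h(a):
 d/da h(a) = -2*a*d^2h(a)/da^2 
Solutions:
 h(a) = C1 + C2*sqrt(a)


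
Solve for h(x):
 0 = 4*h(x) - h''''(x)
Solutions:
 h(x) = C1*exp(-sqrt(2)*x) + C2*exp(sqrt(2)*x) + C3*sin(sqrt(2)*x) + C4*cos(sqrt(2)*x)


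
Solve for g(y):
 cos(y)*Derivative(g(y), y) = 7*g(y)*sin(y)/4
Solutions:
 g(y) = C1/cos(y)^(7/4)


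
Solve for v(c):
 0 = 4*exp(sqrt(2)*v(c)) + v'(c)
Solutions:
 v(c) = sqrt(2)*(2*log(1/(C1 + 4*c)) - log(2))/4


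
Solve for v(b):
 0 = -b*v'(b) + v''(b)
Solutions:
 v(b) = C1 + C2*erfi(sqrt(2)*b/2)


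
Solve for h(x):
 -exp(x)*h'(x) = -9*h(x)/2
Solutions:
 h(x) = C1*exp(-9*exp(-x)/2)


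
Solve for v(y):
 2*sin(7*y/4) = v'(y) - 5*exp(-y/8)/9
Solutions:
 v(y) = C1 - 8*cos(7*y/4)/7 - 40*exp(-y/8)/9


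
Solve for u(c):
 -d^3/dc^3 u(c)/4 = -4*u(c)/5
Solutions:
 u(c) = C3*exp(2*2^(1/3)*5^(2/3)*c/5) + (C1*sin(2^(1/3)*sqrt(3)*5^(2/3)*c/5) + C2*cos(2^(1/3)*sqrt(3)*5^(2/3)*c/5))*exp(-2^(1/3)*5^(2/3)*c/5)


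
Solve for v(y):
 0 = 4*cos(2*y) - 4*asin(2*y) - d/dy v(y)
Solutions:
 v(y) = C1 - 4*y*asin(2*y) - 2*sqrt(1 - 4*y^2) + 2*sin(2*y)


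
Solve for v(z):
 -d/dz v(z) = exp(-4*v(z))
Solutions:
 v(z) = log(-I*(C1 - 4*z)^(1/4))
 v(z) = log(I*(C1 - 4*z)^(1/4))
 v(z) = log(-(C1 - 4*z)^(1/4))
 v(z) = log(C1 - 4*z)/4


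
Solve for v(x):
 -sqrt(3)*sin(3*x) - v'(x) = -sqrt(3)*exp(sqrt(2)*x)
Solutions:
 v(x) = C1 + sqrt(6)*exp(sqrt(2)*x)/2 + sqrt(3)*cos(3*x)/3


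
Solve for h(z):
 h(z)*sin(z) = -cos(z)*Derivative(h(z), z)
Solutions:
 h(z) = C1*cos(z)


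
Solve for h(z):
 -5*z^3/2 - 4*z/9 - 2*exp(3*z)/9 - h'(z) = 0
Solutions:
 h(z) = C1 - 5*z^4/8 - 2*z^2/9 - 2*exp(3*z)/27


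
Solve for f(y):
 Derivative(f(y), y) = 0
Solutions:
 f(y) = C1


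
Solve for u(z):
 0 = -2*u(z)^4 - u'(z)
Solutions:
 u(z) = (-3^(2/3) - 3*3^(1/6)*I)*(1/(C1 + 2*z))^(1/3)/6
 u(z) = (-3^(2/3) + 3*3^(1/6)*I)*(1/(C1 + 2*z))^(1/3)/6
 u(z) = (1/(C1 + 6*z))^(1/3)


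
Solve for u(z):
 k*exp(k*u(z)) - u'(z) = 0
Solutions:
 u(z) = Piecewise((log(-1/(C1*k + k^2*z))/k, Ne(k, 0)), (nan, True))
 u(z) = Piecewise((C1 + k*z, Eq(k, 0)), (nan, True))


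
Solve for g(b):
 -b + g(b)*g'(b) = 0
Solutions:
 g(b) = -sqrt(C1 + b^2)
 g(b) = sqrt(C1 + b^2)


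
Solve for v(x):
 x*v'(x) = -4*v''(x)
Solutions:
 v(x) = C1 + C2*erf(sqrt(2)*x/4)


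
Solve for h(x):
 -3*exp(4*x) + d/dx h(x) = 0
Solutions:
 h(x) = C1 + 3*exp(4*x)/4


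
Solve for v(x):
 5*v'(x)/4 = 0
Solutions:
 v(x) = C1


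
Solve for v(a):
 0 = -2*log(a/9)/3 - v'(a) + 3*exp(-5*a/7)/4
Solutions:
 v(a) = C1 - 2*a*log(a)/3 + 2*a*(1 + 2*log(3))/3 - 21*exp(-5*a/7)/20


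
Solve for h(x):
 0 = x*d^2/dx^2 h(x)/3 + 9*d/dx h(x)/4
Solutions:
 h(x) = C1 + C2/x^(23/4)


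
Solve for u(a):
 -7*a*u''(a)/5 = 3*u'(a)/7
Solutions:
 u(a) = C1 + C2*a^(34/49)


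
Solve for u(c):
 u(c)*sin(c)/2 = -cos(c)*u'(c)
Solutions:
 u(c) = C1*sqrt(cos(c))


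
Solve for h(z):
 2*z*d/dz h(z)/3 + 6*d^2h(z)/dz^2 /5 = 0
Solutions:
 h(z) = C1 + C2*erf(sqrt(10)*z/6)


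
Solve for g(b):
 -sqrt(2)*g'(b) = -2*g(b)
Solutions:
 g(b) = C1*exp(sqrt(2)*b)


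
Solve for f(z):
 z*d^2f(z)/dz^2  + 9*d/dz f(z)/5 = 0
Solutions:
 f(z) = C1 + C2/z^(4/5)


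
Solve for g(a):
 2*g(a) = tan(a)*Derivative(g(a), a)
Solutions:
 g(a) = C1*sin(a)^2


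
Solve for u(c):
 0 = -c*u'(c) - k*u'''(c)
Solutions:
 u(c) = C1 + Integral(C2*airyai(c*(-1/k)^(1/3)) + C3*airybi(c*(-1/k)^(1/3)), c)


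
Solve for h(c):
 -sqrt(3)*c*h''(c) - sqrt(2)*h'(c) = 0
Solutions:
 h(c) = C1 + C2*c^(1 - sqrt(6)/3)


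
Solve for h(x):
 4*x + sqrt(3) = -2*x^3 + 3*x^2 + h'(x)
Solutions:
 h(x) = C1 + x^4/2 - x^3 + 2*x^2 + sqrt(3)*x


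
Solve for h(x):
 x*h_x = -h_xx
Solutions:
 h(x) = C1 + C2*erf(sqrt(2)*x/2)


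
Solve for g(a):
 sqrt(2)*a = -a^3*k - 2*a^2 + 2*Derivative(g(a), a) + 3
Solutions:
 g(a) = C1 + a^4*k/8 + a^3/3 + sqrt(2)*a^2/4 - 3*a/2


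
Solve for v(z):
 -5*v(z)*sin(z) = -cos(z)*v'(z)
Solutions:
 v(z) = C1/cos(z)^5


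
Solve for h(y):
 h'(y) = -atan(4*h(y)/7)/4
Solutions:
 Integral(1/atan(4*_y/7), (_y, h(y))) = C1 - y/4


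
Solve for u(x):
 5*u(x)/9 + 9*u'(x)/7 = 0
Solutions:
 u(x) = C1*exp(-35*x/81)


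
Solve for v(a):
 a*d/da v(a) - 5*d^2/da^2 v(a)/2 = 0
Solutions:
 v(a) = C1 + C2*erfi(sqrt(5)*a/5)


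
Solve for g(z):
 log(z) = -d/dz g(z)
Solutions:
 g(z) = C1 - z*log(z) + z


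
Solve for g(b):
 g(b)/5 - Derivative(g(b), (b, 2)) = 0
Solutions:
 g(b) = C1*exp(-sqrt(5)*b/5) + C2*exp(sqrt(5)*b/5)


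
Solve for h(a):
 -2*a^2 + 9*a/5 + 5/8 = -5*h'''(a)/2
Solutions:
 h(a) = C1 + C2*a + C3*a^2 + a^5/75 - 3*a^4/100 - a^3/24


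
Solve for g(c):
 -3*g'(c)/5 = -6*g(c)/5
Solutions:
 g(c) = C1*exp(2*c)


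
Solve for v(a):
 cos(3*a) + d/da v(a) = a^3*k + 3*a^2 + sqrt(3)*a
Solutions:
 v(a) = C1 + a^4*k/4 + a^3 + sqrt(3)*a^2/2 - sin(3*a)/3


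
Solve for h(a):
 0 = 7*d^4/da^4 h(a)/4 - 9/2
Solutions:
 h(a) = C1 + C2*a + C3*a^2 + C4*a^3 + 3*a^4/28


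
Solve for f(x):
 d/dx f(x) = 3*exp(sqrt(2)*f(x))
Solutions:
 f(x) = sqrt(2)*(2*log(-1/(C1 + 3*x)) - log(2))/4


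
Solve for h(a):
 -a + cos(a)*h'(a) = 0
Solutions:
 h(a) = C1 + Integral(a/cos(a), a)


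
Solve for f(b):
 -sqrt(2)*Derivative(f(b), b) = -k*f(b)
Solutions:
 f(b) = C1*exp(sqrt(2)*b*k/2)


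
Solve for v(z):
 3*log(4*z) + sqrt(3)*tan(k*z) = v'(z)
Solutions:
 v(z) = C1 + 3*z*log(z) - 3*z + 6*z*log(2) + sqrt(3)*Piecewise((-log(cos(k*z))/k, Ne(k, 0)), (0, True))


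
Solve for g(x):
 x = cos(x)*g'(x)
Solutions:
 g(x) = C1 + Integral(x/cos(x), x)


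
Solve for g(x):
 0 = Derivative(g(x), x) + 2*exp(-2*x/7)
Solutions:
 g(x) = C1 + 7*exp(-2*x/7)


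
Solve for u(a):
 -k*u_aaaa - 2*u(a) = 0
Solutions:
 u(a) = C1*exp(-2^(1/4)*a*(-1/k)^(1/4)) + C2*exp(2^(1/4)*a*(-1/k)^(1/4)) + C3*exp(-2^(1/4)*I*a*(-1/k)^(1/4)) + C4*exp(2^(1/4)*I*a*(-1/k)^(1/4))


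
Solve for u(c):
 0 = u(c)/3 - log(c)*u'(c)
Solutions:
 u(c) = C1*exp(li(c)/3)


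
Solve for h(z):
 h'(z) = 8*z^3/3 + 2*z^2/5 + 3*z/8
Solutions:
 h(z) = C1 + 2*z^4/3 + 2*z^3/15 + 3*z^2/16


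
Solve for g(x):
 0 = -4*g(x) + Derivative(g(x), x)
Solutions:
 g(x) = C1*exp(4*x)


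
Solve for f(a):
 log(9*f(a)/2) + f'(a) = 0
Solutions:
 -Integral(1/(-log(_y) - 2*log(3) + log(2)), (_y, f(a))) = C1 - a


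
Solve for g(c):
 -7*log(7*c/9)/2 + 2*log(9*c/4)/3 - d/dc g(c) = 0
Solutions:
 g(c) = C1 - 17*c*log(c)/6 - 7*c*log(7)/2 - 4*c*log(2)/3 + 17*c/6 + 25*c*log(3)/3


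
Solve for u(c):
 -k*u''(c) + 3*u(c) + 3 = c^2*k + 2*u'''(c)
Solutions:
 u(c) = C1*exp(-c*(k^2/(k^3 + sqrt(-k^6 + (k^3 - 162)^2) - 162)^(1/3) + k + (k^3 + sqrt(-k^6 + (k^3 - 162)^2) - 162)^(1/3))/6) + C2*exp(c*(-4*k^2/((-1 + sqrt(3)*I)*(k^3 + sqrt(-k^6 + (k^3 - 162)^2) - 162)^(1/3)) - 2*k + (k^3 + sqrt(-k^6 + (k^3 - 162)^2) - 162)^(1/3) - sqrt(3)*I*(k^3 + sqrt(-k^6 + (k^3 - 162)^2) - 162)^(1/3))/12) + C3*exp(c*(4*k^2/((1 + sqrt(3)*I)*(k^3 + sqrt(-k^6 + (k^3 - 162)^2) - 162)^(1/3)) - 2*k + (k^3 + sqrt(-k^6 + (k^3 - 162)^2) - 162)^(1/3) + sqrt(3)*I*(k^3 + sqrt(-k^6 + (k^3 - 162)^2) - 162)^(1/3))/12) + c^2*k/3 + 2*k^2/9 - 1


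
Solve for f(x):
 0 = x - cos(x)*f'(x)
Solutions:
 f(x) = C1 + Integral(x/cos(x), x)


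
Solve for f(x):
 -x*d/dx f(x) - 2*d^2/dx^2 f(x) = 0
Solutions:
 f(x) = C1 + C2*erf(x/2)


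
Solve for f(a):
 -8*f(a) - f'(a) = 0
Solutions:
 f(a) = C1*exp(-8*a)


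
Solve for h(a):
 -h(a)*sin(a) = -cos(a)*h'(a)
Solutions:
 h(a) = C1/cos(a)


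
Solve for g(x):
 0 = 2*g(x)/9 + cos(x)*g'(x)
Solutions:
 g(x) = C1*(sin(x) - 1)^(1/9)/(sin(x) + 1)^(1/9)


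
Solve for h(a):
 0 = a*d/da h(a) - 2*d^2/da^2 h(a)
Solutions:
 h(a) = C1 + C2*erfi(a/2)


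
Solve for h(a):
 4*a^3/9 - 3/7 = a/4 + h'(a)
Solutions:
 h(a) = C1 + a^4/9 - a^2/8 - 3*a/7


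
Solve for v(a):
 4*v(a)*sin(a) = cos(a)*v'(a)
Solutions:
 v(a) = C1/cos(a)^4


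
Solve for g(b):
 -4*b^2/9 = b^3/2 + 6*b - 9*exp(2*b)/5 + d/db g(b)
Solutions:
 g(b) = C1 - b^4/8 - 4*b^3/27 - 3*b^2 + 9*exp(2*b)/10


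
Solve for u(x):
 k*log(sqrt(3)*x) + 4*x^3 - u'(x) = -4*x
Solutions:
 u(x) = C1 + k*x*log(x) - k*x + k*x*log(3)/2 + x^4 + 2*x^2


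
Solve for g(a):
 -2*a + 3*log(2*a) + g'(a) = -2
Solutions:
 g(a) = C1 + a^2 - 3*a*log(a) - a*log(8) + a


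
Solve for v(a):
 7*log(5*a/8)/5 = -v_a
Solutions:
 v(a) = C1 - 7*a*log(a)/5 - 7*a*log(5)/5 + 7*a/5 + 21*a*log(2)/5


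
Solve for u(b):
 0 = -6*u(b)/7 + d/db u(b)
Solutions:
 u(b) = C1*exp(6*b/7)


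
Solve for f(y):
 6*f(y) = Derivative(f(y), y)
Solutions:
 f(y) = C1*exp(6*y)


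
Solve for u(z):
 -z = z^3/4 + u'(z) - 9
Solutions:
 u(z) = C1 - z^4/16 - z^2/2 + 9*z


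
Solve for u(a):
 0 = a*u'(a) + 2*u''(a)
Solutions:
 u(a) = C1 + C2*erf(a/2)


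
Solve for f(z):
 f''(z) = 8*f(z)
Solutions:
 f(z) = C1*exp(-2*sqrt(2)*z) + C2*exp(2*sqrt(2)*z)


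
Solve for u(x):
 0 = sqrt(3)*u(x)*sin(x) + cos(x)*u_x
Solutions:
 u(x) = C1*cos(x)^(sqrt(3))


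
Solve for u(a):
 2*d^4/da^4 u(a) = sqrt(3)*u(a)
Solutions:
 u(a) = C1*exp(-2^(3/4)*3^(1/8)*a/2) + C2*exp(2^(3/4)*3^(1/8)*a/2) + C3*sin(2^(3/4)*3^(1/8)*a/2) + C4*cos(2^(3/4)*3^(1/8)*a/2)


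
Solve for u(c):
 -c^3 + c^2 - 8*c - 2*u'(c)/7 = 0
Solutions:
 u(c) = C1 - 7*c^4/8 + 7*c^3/6 - 14*c^2


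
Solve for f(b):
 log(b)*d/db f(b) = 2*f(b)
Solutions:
 f(b) = C1*exp(2*li(b))


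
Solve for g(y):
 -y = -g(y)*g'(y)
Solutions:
 g(y) = -sqrt(C1 + y^2)
 g(y) = sqrt(C1 + y^2)


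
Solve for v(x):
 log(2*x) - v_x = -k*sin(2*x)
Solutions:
 v(x) = C1 - k*cos(2*x)/2 + x*log(x) - x + x*log(2)


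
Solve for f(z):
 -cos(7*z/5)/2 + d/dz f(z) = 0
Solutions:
 f(z) = C1 + 5*sin(7*z/5)/14


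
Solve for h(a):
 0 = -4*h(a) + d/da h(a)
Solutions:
 h(a) = C1*exp(4*a)


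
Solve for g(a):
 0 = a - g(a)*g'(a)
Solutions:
 g(a) = -sqrt(C1 + a^2)
 g(a) = sqrt(C1 + a^2)


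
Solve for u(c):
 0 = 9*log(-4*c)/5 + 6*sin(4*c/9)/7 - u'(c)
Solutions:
 u(c) = C1 + 9*c*log(-c)/5 - 9*c/5 + 18*c*log(2)/5 - 27*cos(4*c/9)/14


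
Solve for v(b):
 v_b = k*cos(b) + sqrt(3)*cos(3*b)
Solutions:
 v(b) = C1 + k*sin(b) + sqrt(3)*sin(3*b)/3


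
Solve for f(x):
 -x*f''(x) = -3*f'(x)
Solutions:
 f(x) = C1 + C2*x^4


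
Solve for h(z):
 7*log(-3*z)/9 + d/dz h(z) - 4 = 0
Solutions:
 h(z) = C1 - 7*z*log(-z)/9 + z*(43 - 7*log(3))/9


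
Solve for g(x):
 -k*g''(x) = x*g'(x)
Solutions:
 g(x) = C1 + C2*sqrt(k)*erf(sqrt(2)*x*sqrt(1/k)/2)


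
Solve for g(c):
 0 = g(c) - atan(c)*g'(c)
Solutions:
 g(c) = C1*exp(Integral(1/atan(c), c))


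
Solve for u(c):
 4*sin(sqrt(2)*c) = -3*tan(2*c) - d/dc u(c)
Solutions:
 u(c) = C1 + 3*log(cos(2*c))/2 + 2*sqrt(2)*cos(sqrt(2)*c)


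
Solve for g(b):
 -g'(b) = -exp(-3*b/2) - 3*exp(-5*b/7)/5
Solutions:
 g(b) = C1 - 2*exp(-3*b/2)/3 - 21*exp(-5*b/7)/25


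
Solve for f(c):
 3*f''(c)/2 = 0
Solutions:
 f(c) = C1 + C2*c


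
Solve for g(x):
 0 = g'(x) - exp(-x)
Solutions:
 g(x) = C1 - exp(-x)


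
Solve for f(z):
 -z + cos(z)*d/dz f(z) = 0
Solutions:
 f(z) = C1 + Integral(z/cos(z), z)


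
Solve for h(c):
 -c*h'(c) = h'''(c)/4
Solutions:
 h(c) = C1 + Integral(C2*airyai(-2^(2/3)*c) + C3*airybi(-2^(2/3)*c), c)


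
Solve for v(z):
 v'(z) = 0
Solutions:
 v(z) = C1


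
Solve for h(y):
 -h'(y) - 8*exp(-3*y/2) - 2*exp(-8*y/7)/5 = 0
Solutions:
 h(y) = C1 + 16*exp(-3*y/2)/3 + 7*exp(-8*y/7)/20


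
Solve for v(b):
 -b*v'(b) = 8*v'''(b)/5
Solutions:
 v(b) = C1 + Integral(C2*airyai(-5^(1/3)*b/2) + C3*airybi(-5^(1/3)*b/2), b)


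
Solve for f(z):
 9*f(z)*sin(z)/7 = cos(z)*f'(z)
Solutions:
 f(z) = C1/cos(z)^(9/7)


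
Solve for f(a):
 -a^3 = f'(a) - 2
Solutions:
 f(a) = C1 - a^4/4 + 2*a


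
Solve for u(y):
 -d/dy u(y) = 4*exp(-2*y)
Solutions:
 u(y) = C1 + 2*exp(-2*y)


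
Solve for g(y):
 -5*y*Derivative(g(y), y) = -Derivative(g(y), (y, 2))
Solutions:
 g(y) = C1 + C2*erfi(sqrt(10)*y/2)


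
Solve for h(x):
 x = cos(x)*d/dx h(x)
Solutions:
 h(x) = C1 + Integral(x/cos(x), x)


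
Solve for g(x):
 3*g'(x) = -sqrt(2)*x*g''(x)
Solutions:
 g(x) = C1 + C2*x^(1 - 3*sqrt(2)/2)


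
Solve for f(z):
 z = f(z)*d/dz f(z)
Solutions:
 f(z) = -sqrt(C1 + z^2)
 f(z) = sqrt(C1 + z^2)


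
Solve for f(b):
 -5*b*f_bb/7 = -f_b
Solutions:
 f(b) = C1 + C2*b^(12/5)


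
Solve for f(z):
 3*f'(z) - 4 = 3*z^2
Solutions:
 f(z) = C1 + z^3/3 + 4*z/3


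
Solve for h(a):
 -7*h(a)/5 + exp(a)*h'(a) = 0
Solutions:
 h(a) = C1*exp(-7*exp(-a)/5)


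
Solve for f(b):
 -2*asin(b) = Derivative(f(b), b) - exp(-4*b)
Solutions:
 f(b) = C1 - 2*b*asin(b) - 2*sqrt(1 - b^2) - exp(-4*b)/4


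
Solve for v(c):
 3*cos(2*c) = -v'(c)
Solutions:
 v(c) = C1 - 3*sin(2*c)/2


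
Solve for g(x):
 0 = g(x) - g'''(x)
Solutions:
 g(x) = C3*exp(x) + (C1*sin(sqrt(3)*x/2) + C2*cos(sqrt(3)*x/2))*exp(-x/2)


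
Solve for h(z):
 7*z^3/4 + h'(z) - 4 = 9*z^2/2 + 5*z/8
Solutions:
 h(z) = C1 - 7*z^4/16 + 3*z^3/2 + 5*z^2/16 + 4*z


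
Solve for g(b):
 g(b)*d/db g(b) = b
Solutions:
 g(b) = -sqrt(C1 + b^2)
 g(b) = sqrt(C1 + b^2)


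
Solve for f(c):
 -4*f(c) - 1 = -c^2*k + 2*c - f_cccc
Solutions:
 f(c) = C1*exp(-sqrt(2)*c) + C2*exp(sqrt(2)*c) + C3*sin(sqrt(2)*c) + C4*cos(sqrt(2)*c) + c^2*k/4 - c/2 - 1/4


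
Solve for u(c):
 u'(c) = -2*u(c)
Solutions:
 u(c) = C1*exp(-2*c)


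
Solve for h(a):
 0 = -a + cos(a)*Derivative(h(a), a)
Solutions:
 h(a) = C1 + Integral(a/cos(a), a)


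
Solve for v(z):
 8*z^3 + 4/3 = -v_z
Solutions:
 v(z) = C1 - 2*z^4 - 4*z/3


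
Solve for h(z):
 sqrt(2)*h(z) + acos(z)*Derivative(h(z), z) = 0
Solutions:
 h(z) = C1*exp(-sqrt(2)*Integral(1/acos(z), z))


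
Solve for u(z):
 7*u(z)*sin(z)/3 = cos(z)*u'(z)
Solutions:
 u(z) = C1/cos(z)^(7/3)


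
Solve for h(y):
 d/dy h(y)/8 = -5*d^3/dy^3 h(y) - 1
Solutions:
 h(y) = C1 + C2*sin(sqrt(10)*y/20) + C3*cos(sqrt(10)*y/20) - 8*y


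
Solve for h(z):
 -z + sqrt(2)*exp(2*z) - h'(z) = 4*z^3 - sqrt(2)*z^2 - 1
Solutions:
 h(z) = C1 - z^4 + sqrt(2)*z^3/3 - z^2/2 + z + sqrt(2)*exp(2*z)/2


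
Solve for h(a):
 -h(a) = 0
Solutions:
 h(a) = 0


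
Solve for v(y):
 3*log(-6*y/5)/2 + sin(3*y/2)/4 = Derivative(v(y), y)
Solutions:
 v(y) = C1 + 3*y*log(-y)/2 - 2*y*log(5) - 3*y/2 + y*log(30)/2 + y*log(6) - cos(3*y/2)/6


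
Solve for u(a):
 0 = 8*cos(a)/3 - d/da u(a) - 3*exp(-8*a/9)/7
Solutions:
 u(a) = C1 + 8*sin(a)/3 + 27*exp(-8*a/9)/56


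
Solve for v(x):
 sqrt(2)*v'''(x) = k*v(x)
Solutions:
 v(x) = C1*exp(2^(5/6)*k^(1/3)*x/2) + C2*exp(2^(5/6)*k^(1/3)*x*(-1 + sqrt(3)*I)/4) + C3*exp(-2^(5/6)*k^(1/3)*x*(1 + sqrt(3)*I)/4)


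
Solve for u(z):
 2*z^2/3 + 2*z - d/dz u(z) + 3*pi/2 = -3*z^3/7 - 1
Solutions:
 u(z) = C1 + 3*z^4/28 + 2*z^3/9 + z^2 + z + 3*pi*z/2


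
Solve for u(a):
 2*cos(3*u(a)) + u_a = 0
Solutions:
 u(a) = -asin((C1 + exp(12*a))/(C1 - exp(12*a)))/3 + pi/3
 u(a) = asin((C1 + exp(12*a))/(C1 - exp(12*a)))/3


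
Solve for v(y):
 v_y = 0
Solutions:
 v(y) = C1


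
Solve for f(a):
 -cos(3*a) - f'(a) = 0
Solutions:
 f(a) = C1 - sin(3*a)/3


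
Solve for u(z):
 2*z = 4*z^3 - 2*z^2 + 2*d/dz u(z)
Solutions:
 u(z) = C1 - z^4/2 + z^3/3 + z^2/2


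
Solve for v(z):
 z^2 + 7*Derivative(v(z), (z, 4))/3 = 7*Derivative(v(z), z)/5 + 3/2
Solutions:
 v(z) = C1 + C4*exp(3^(1/3)*5^(2/3)*z/5) + 5*z^3/21 - 15*z/14 + (C2*sin(3^(5/6)*5^(2/3)*z/10) + C3*cos(3^(5/6)*5^(2/3)*z/10))*exp(-3^(1/3)*5^(2/3)*z/10)


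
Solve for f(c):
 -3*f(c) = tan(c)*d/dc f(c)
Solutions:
 f(c) = C1/sin(c)^3


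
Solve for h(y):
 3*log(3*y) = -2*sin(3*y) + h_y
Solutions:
 h(y) = C1 + 3*y*log(y) - 3*y + 3*y*log(3) - 2*cos(3*y)/3


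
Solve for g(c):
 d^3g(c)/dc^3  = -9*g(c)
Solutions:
 g(c) = C3*exp(-3^(2/3)*c) + (C1*sin(3*3^(1/6)*c/2) + C2*cos(3*3^(1/6)*c/2))*exp(3^(2/3)*c/2)


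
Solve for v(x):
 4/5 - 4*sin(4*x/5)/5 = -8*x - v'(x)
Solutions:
 v(x) = C1 - 4*x^2 - 4*x/5 - cos(4*x/5)


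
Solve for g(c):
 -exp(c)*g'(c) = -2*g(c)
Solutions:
 g(c) = C1*exp(-2*exp(-c))


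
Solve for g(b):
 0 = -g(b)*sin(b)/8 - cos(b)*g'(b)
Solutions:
 g(b) = C1*cos(b)^(1/8)


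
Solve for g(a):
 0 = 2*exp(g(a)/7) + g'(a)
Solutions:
 g(a) = 7*log(1/(C1 + 2*a)) + 7*log(7)


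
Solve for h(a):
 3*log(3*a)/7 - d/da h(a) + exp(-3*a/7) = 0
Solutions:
 h(a) = C1 + 3*a*log(a)/7 + 3*a*(-1 + log(3))/7 - 7*exp(-3*a/7)/3


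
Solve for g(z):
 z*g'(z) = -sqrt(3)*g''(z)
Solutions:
 g(z) = C1 + C2*erf(sqrt(2)*3^(3/4)*z/6)


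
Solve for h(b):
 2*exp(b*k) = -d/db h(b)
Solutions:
 h(b) = C1 - 2*exp(b*k)/k


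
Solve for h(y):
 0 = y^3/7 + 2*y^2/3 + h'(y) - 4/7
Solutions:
 h(y) = C1 - y^4/28 - 2*y^3/9 + 4*y/7


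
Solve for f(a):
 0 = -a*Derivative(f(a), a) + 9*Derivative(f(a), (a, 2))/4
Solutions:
 f(a) = C1 + C2*erfi(sqrt(2)*a/3)


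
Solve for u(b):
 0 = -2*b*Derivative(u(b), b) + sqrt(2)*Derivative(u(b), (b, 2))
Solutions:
 u(b) = C1 + C2*erfi(2^(3/4)*b/2)


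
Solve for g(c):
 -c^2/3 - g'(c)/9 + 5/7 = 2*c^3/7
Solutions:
 g(c) = C1 - 9*c^4/14 - c^3 + 45*c/7


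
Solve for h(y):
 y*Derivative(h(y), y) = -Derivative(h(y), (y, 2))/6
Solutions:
 h(y) = C1 + C2*erf(sqrt(3)*y)


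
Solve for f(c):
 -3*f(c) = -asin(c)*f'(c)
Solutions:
 f(c) = C1*exp(3*Integral(1/asin(c), c))


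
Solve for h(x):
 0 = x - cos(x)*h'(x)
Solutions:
 h(x) = C1 + Integral(x/cos(x), x)


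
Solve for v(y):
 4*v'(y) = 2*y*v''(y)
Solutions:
 v(y) = C1 + C2*y^3


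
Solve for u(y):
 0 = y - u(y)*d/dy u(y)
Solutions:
 u(y) = -sqrt(C1 + y^2)
 u(y) = sqrt(C1 + y^2)


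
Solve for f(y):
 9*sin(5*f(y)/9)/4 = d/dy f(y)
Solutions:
 -9*y/4 + 9*log(cos(5*f(y)/9) - 1)/10 - 9*log(cos(5*f(y)/9) + 1)/10 = C1


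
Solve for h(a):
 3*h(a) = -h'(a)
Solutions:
 h(a) = C1*exp(-3*a)


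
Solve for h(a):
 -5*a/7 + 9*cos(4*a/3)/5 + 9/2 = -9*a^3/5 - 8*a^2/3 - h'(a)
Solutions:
 h(a) = C1 - 9*a^4/20 - 8*a^3/9 + 5*a^2/14 - 9*a/2 - 27*sin(4*a/3)/20


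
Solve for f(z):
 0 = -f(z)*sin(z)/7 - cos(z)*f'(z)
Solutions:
 f(z) = C1*cos(z)^(1/7)


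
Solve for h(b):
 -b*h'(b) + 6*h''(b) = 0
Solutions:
 h(b) = C1 + C2*erfi(sqrt(3)*b/6)


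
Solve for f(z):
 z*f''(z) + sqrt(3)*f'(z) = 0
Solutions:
 f(z) = C1 + C2*z^(1 - sqrt(3))


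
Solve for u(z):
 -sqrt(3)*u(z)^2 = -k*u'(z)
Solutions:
 u(z) = -k/(C1*k + sqrt(3)*z)


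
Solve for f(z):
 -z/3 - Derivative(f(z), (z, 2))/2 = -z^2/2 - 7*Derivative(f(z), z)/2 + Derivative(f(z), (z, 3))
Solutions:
 f(z) = C1 + C2*exp(z*(-1 + sqrt(57))/4) + C3*exp(-z*(1 + sqrt(57))/4) - z^3/21 + 4*z^2/147 - 76*z/1029


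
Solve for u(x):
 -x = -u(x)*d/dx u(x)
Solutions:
 u(x) = -sqrt(C1 + x^2)
 u(x) = sqrt(C1 + x^2)


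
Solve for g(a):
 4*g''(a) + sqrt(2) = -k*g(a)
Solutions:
 g(a) = C1*exp(-a*sqrt(-k)/2) + C2*exp(a*sqrt(-k)/2) - sqrt(2)/k


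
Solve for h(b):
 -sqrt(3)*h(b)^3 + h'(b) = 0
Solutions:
 h(b) = -sqrt(2)*sqrt(-1/(C1 + sqrt(3)*b))/2
 h(b) = sqrt(2)*sqrt(-1/(C1 + sqrt(3)*b))/2


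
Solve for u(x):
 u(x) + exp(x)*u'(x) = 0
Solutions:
 u(x) = C1*exp(exp(-x))


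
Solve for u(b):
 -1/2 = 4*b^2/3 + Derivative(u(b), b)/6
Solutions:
 u(b) = C1 - 8*b^3/3 - 3*b


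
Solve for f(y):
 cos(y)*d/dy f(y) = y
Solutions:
 f(y) = C1 + Integral(y/cos(y), y)


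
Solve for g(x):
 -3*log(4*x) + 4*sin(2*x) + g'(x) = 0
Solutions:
 g(x) = C1 + 3*x*log(x) - 3*x + 6*x*log(2) + 2*cos(2*x)


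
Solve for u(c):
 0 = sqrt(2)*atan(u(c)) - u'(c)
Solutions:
 Integral(1/atan(_y), (_y, u(c))) = C1 + sqrt(2)*c


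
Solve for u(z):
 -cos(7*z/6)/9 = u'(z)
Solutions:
 u(z) = C1 - 2*sin(7*z/6)/21


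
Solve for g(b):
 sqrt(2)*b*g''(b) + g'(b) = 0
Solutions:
 g(b) = C1 + C2*b^(1 - sqrt(2)/2)


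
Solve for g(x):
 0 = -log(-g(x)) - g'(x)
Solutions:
 -li(-g(x)) = C1 - x


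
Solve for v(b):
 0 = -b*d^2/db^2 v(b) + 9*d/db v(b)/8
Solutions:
 v(b) = C1 + C2*b^(17/8)


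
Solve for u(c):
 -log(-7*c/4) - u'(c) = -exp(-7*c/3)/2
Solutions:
 u(c) = C1 - c*log(-c) + c*(-log(7) + 1 + 2*log(2)) - 3*exp(-7*c/3)/14


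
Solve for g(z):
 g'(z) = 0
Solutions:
 g(z) = C1


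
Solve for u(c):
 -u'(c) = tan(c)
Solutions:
 u(c) = C1 + log(cos(c))


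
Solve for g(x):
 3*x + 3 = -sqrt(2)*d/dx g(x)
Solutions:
 g(x) = C1 - 3*sqrt(2)*x^2/4 - 3*sqrt(2)*x/2


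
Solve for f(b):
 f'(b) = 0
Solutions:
 f(b) = C1


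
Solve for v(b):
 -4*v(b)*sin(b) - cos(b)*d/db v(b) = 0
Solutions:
 v(b) = C1*cos(b)^4


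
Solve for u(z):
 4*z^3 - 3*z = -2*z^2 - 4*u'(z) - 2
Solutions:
 u(z) = C1 - z^4/4 - z^3/6 + 3*z^2/8 - z/2


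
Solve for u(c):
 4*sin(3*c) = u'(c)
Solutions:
 u(c) = C1 - 4*cos(3*c)/3


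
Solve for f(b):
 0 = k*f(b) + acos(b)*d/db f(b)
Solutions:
 f(b) = C1*exp(-k*Integral(1/acos(b), b))


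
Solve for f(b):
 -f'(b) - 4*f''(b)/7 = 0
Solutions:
 f(b) = C1 + C2*exp(-7*b/4)


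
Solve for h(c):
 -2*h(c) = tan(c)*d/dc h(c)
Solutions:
 h(c) = C1/sin(c)^2


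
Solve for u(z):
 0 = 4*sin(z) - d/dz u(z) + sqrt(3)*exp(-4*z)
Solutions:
 u(z) = C1 - 4*cos(z) - sqrt(3)*exp(-4*z)/4


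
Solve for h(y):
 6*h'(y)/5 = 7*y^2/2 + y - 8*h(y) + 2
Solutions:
 h(y) = C1*exp(-20*y/3) + 7*y^2/16 - y/160 + 803/3200


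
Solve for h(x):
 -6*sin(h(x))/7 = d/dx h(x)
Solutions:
 6*x/7 + log(cos(h(x)) - 1)/2 - log(cos(h(x)) + 1)/2 = C1


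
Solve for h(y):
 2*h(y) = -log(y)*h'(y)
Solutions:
 h(y) = C1*exp(-2*li(y))


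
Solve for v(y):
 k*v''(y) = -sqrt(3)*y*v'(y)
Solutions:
 v(y) = C1 + C2*sqrt(k)*erf(sqrt(2)*3^(1/4)*y*sqrt(1/k)/2)


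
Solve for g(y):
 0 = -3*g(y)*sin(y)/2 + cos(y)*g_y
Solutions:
 g(y) = C1/cos(y)^(3/2)


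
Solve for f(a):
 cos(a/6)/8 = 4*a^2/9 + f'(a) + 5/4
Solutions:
 f(a) = C1 - 4*a^3/27 - 5*a/4 + 3*sin(a/6)/4


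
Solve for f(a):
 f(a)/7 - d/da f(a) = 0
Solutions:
 f(a) = C1*exp(a/7)


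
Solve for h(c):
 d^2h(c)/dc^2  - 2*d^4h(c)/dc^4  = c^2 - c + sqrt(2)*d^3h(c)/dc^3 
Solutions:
 h(c) = C1 + C2*c + C3*exp(c*(-sqrt(2) + sqrt(10))/4) + C4*exp(-c*(sqrt(2) + sqrt(10))/4) + c^4/12 + c^3*(-1 + 2*sqrt(2))/6 + c^2*(4 - sqrt(2)/2)


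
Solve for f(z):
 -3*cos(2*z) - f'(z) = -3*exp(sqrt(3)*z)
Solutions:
 f(z) = C1 + sqrt(3)*exp(sqrt(3)*z) - 3*sin(2*z)/2


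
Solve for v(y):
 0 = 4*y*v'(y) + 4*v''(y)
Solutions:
 v(y) = C1 + C2*erf(sqrt(2)*y/2)


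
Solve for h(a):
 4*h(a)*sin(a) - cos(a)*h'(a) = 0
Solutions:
 h(a) = C1/cos(a)^4


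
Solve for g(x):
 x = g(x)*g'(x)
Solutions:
 g(x) = -sqrt(C1 + x^2)
 g(x) = sqrt(C1 + x^2)


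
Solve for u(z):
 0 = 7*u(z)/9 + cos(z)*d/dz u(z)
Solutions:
 u(z) = C1*(sin(z) - 1)^(7/18)/(sin(z) + 1)^(7/18)


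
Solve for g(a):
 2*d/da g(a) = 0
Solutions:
 g(a) = C1


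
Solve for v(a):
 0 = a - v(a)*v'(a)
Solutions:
 v(a) = -sqrt(C1 + a^2)
 v(a) = sqrt(C1 + a^2)


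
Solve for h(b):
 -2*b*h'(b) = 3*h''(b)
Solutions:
 h(b) = C1 + C2*erf(sqrt(3)*b/3)


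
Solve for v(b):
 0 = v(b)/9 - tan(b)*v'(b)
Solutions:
 v(b) = C1*sin(b)^(1/9)


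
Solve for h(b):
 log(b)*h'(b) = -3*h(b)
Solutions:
 h(b) = C1*exp(-3*li(b))


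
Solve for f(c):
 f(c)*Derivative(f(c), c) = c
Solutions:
 f(c) = -sqrt(C1 + c^2)
 f(c) = sqrt(C1 + c^2)


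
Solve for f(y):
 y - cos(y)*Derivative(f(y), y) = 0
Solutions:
 f(y) = C1 + Integral(y/cos(y), y)


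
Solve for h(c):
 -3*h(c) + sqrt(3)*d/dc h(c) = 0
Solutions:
 h(c) = C1*exp(sqrt(3)*c)


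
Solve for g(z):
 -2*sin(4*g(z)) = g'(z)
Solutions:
 g(z) = -acos((-C1 - exp(16*z))/(C1 - exp(16*z)))/4 + pi/2
 g(z) = acos((-C1 - exp(16*z))/(C1 - exp(16*z)))/4


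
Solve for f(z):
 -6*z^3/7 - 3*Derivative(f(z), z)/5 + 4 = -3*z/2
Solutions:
 f(z) = C1 - 5*z^4/14 + 5*z^2/4 + 20*z/3


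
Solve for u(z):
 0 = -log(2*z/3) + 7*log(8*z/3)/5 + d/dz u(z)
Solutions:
 u(z) = C1 - 2*z*log(z)/5 - 16*z*log(2)/5 + 2*z/5 + 2*z*log(3)/5


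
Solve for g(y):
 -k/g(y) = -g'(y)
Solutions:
 g(y) = -sqrt(C1 + 2*k*y)
 g(y) = sqrt(C1 + 2*k*y)


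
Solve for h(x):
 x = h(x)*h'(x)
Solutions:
 h(x) = -sqrt(C1 + x^2)
 h(x) = sqrt(C1 + x^2)


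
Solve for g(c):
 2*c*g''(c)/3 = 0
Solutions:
 g(c) = C1 + C2*c


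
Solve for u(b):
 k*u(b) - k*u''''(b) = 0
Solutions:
 u(b) = C1*exp(-b) + C2*exp(b) + C3*sin(b) + C4*cos(b)


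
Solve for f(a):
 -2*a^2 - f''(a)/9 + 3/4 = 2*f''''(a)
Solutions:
 f(a) = C1 + C2*a + C3*sin(sqrt(2)*a/6) + C4*cos(sqrt(2)*a/6) - 3*a^4/2 + 2619*a^2/8


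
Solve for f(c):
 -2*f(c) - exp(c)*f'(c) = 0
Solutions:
 f(c) = C1*exp(2*exp(-c))


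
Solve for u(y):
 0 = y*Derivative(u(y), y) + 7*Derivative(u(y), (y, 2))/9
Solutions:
 u(y) = C1 + C2*erf(3*sqrt(14)*y/14)


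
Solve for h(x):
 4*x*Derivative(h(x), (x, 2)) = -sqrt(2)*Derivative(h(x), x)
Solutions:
 h(x) = C1 + C2*x^(1 - sqrt(2)/4)


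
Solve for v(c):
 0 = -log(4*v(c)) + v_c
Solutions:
 -Integral(1/(log(_y) + 2*log(2)), (_y, v(c))) = C1 - c


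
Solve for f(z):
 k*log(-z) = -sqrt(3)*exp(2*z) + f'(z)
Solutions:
 f(z) = C1 + k*z*log(-z) - k*z + sqrt(3)*exp(2*z)/2


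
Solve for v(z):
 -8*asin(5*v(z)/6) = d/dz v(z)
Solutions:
 Integral(1/asin(5*_y/6), (_y, v(z))) = C1 - 8*z


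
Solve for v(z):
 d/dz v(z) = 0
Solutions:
 v(z) = C1


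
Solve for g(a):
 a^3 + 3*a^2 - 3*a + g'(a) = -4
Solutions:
 g(a) = C1 - a^4/4 - a^3 + 3*a^2/2 - 4*a


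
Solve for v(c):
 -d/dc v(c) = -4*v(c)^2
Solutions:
 v(c) = -1/(C1 + 4*c)


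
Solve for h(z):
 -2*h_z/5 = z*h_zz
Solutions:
 h(z) = C1 + C2*z^(3/5)


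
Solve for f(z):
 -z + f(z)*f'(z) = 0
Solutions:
 f(z) = -sqrt(C1 + z^2)
 f(z) = sqrt(C1 + z^2)


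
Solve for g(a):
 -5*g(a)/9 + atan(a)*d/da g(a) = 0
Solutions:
 g(a) = C1*exp(5*Integral(1/atan(a), a)/9)


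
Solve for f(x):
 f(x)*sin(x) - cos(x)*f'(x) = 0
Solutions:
 f(x) = C1/cos(x)


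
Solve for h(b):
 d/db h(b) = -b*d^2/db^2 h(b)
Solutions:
 h(b) = C1 + C2*log(b)


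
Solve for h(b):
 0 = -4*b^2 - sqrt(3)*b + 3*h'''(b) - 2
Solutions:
 h(b) = C1 + C2*b + C3*b^2 + b^5/45 + sqrt(3)*b^4/72 + b^3/9


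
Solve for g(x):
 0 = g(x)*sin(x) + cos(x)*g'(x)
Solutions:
 g(x) = C1*cos(x)


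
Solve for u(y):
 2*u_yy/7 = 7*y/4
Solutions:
 u(y) = C1 + C2*y + 49*y^3/48


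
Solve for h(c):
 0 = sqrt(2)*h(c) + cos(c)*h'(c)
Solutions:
 h(c) = C1*(sin(c) - 1)^(sqrt(2)/2)/(sin(c) + 1)^(sqrt(2)/2)


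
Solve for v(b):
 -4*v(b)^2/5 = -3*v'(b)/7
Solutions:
 v(b) = -15/(C1 + 28*b)


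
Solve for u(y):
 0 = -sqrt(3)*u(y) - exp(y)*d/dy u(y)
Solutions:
 u(y) = C1*exp(sqrt(3)*exp(-y))


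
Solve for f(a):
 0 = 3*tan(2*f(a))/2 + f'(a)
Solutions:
 f(a) = -asin(C1*exp(-3*a))/2 + pi/2
 f(a) = asin(C1*exp(-3*a))/2


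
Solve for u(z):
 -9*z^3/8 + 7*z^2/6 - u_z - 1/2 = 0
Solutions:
 u(z) = C1 - 9*z^4/32 + 7*z^3/18 - z/2


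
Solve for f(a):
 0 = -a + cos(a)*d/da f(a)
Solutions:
 f(a) = C1 + Integral(a/cos(a), a)


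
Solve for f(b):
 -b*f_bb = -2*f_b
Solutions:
 f(b) = C1 + C2*b^3


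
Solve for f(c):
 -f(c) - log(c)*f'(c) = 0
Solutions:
 f(c) = C1*exp(-li(c))


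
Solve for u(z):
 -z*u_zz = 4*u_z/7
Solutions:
 u(z) = C1 + C2*z^(3/7)


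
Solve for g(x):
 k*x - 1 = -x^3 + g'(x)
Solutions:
 g(x) = C1 + k*x^2/2 + x^4/4 - x


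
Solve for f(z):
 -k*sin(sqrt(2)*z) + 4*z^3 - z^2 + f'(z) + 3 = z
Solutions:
 f(z) = C1 - sqrt(2)*k*cos(sqrt(2)*z)/2 - z^4 + z^3/3 + z^2/2 - 3*z


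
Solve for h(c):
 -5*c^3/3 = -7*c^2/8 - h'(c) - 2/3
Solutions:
 h(c) = C1 + 5*c^4/12 - 7*c^3/24 - 2*c/3
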